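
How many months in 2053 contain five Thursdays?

4

A month of length L has five Thursdays iff its first Thursday is on day ≤ L−28 (so day 1–3 in a 31-day month, 1–2 in a 30-day month, day 1 in a leap February).
Checking each month of 2053: Jan starts Wed (31d) ✓; Feb starts Sat (28d); Mar starts Sat (31d); Apr starts Tue (30d); May starts Thu (31d) ✓; Jun starts Sun (30d); Jul starts Tue (31d) ✓; Aug starts Fri (31d); Sep starts Mon (30d); Oct starts Wed (31d) ✓; Nov starts Sat (30d); Dec starts Mon (31d).
Five-Thursday months: January, May, July, October → 4.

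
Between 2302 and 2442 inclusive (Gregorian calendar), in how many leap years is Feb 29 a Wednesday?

Leap years in 2302–2442: 35 of them.
Feb 29 weekday advances by 5 (mod 7) from one leap year to the next four years later (or differs when a century non-leap intervenes).
Leap-day weekdays: 2304:Mon 2308:Sat 2312:Thu 2316:Tue 2320:Sun 2324:Fri 2328:Wed✓ 2332:Mon 2336:Sat 2340:Thu 2344:Tue 2348:Sun 2352:Fri …(9 more)… 2392:Sat 2396:Thu 2400:Tue 2404:Sun 2408:Fri 2412:Wed✓ 2416:Mon 2420:Sat 2424:Thu 2428:Tue 2432:Sun 2436:Fri 2440:Wed✓
Wednesday: 2328, 2356, 2384, 2412, 2440 → 5.

5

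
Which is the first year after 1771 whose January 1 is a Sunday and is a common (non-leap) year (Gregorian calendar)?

1775

Jan 1 advances by 2 weekdays after a leap year and by 1 after a common year.
1771: Jan 1 is Tuesday.
1772: Wednesday (leap)
1773: Friday
1774: Saturday
1775: Sunday
1775 begins on a Sunday and is a common year.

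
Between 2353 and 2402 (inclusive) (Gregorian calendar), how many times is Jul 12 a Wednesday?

Track Jul 12's weekday year by year (advancing +1, or +2 across a Feb 29):
  2353: Sun  2354: Mon (+1)  2355: Tue (+1)  2356: Thu (+2)  2357: Fri (+1)
  2358: Sat (+1)  2359: Sun (+1)  2360: Tue (+2)  2361: Wed (+1) ✓  2362: Thu (+1)
  2363: Fri (+1)  2364: Sun (+2)  2365: Mon (+1)  2366: Tue (+1)  … (22 more years) …
  2389: Wed (+1) ✓  2390: Thu (+1)  2391: Fri (+1)  2392: Sun (+2)  2393: Mon (+1)
  2394: Tue (+1)  2395: Wed (+1) ✓  2396: Fri (+2)  2397: Sat (+1)  2398: Sun (+1)
  2399: Mon (+1)  2400: Wed (+2) ✓  2401: Thu (+1)  2402: Fri (+1)
Wednesday years: 2361, 2367, 2372, 2378, 2389, 2395, 2400 — 7 in total.

7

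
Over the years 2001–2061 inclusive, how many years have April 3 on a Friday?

Track April 3's weekday year by year (advancing +1, or +2 across a Feb 29):
  2001: Tue  2002: Wed (+1)  2003: Thu (+1)  2004: Sat (+2)  2005: Sun (+1)
  2006: Mon (+1)  2007: Tue (+1)  2008: Thu (+2)  2009: Fri (+1) ✓  2010: Sat (+1)
  2011: Sun (+1)  2012: Tue (+2)  2013: Wed (+1)  2014: Thu (+1)  … (33 more years) …
  2048: Fri (+2) ✓  2049: Sat (+1)  2050: Sun (+1)  2051: Mon (+1)  2052: Wed (+2)
  2053: Thu (+1)  2054: Fri (+1) ✓  2055: Sat (+1)  2056: Mon (+2)  2057: Tue (+1)
  2058: Wed (+1)  2059: Thu (+1)  2060: Sat (+2)  2061: Sun (+1)
Friday years: 2009, 2015, 2020, 2026, 2037, 2043, 2048, 2054 — 8 in total.

8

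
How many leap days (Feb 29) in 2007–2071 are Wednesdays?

3

Leap years in 2007–2071: 16 of them.
Feb 29 weekday advances by 5 (mod 7) from one leap year to the next four years later (or differs when a century non-leap intervenes).
Leap-day weekdays: 2008:Fri 2012:Wed✓ 2016:Mon 2020:Sat 2024:Thu 2028:Tue 2032:Sun 2036:Fri 2040:Wed✓ 2044:Mon 2048:Sat 2052:Thu 2056:Tue 2060:Sun 2064:Fri 2068:Wed✓
Wednesday: 2012, 2040, 2068 → 3.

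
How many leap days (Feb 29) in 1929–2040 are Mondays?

Leap years in 1929–2040: 28 of them.
Feb 29 weekday advances by 5 (mod 7) from one leap year to the next four years later (or differs when a century non-leap intervenes).
Leap-day weekdays: 1932:Mon✓ 1936:Sat 1940:Thu 1944:Tue 1948:Sun 1952:Fri 1956:Wed 1960:Mon✓ 1964:Sat 1968:Thu 1972:Tue 1976:Sun 1980:Fri 1984:Wed 1988:Mon✓ 1992:Sat 1996:Thu 2000:Tue 2004:Sun 2008:Fri 2012:Wed 2016:Mon✓ 2020:Sat 2024:Thu 2028:Tue 2032:Sun 2036:Fri 2040:Wed
Monday: 1932, 1960, 1988, 2016 → 4.

4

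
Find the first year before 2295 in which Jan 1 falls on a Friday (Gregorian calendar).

2292

Jan 1 advances by 2 weekdays after a leap year and by 1 after a common year.
2295: Jan 1 is Tuesday.
2294: Monday
2293: Sunday
2292: Friday (leap)
2292 begins on a Friday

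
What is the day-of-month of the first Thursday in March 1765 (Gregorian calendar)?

March 1, 1765 is a Friday, so the first Thursday is the 7th.
The first Thursday is 7 + 0 = 7.

7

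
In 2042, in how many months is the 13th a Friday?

Check the 13th of each month of 2042: Jan 13: Mon, Feb 13: Thu, Mar 13: Thu, Apr 13: Sun, May 13: Tue, Jun 13: Fri, Jul 13: Sun, Aug 13: Wed, Sep 13: Sat, Oct 13: Mon, Nov 13: Thu, Dec 13: Sat.
Friday occurs in June — 1 month.

1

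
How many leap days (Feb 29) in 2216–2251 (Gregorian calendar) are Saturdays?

1

Leap years in 2216–2251: 9 of them.
Feb 29 weekday advances by 5 (mod 7) from one leap year to the next four years later (or differs when a century non-leap intervenes).
Leap-day weekdays: 2216:Thu 2220:Tue 2224:Sun 2228:Fri 2232:Wed 2236:Mon 2240:Sat✓ 2244:Thu 2248:Tue
Saturday: 2240 → 1.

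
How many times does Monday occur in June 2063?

4

June 2063 has 30 days and begins on Friday.
The first Monday is June 4.
Mondays fall on 4, 11, 18, 25 — that's 4.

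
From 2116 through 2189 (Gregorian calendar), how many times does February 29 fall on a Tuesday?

3

Leap years in 2116–2189: 19 of them.
Feb 29 weekday advances by 5 (mod 7) from one leap year to the next four years later (or differs when a century non-leap intervenes).
Leap-day weekdays: 2116:Sat 2120:Thu 2124:Tue✓ 2128:Sun 2132:Fri 2136:Wed 2140:Mon 2144:Sat 2148:Thu 2152:Tue✓ 2156:Sun 2160:Fri 2164:Wed 2168:Mon 2172:Sat 2176:Thu 2180:Tue✓ 2184:Sun 2188:Fri
Tuesday: 2124, 2152, 2180 → 3.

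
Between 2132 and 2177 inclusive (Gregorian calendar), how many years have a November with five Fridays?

13

November has 30 days; it has five Fridays when Friday falls among the first (month-length − 28) days — i.e. when November 1 is one of Friday/Thursday.
November 1 by year: 2132:Sat 2133:Sun 2134:Mon 2135:Tue 2136:Thu✓ 2137:Fri✓ 2138:Sat 2139:Sun 2140:Tue 2141:Wed 2142:Thu✓ 2143:Fri✓ 2144:Sun 2145:Mon 2146:Tue …(16 more)… 2163:Tue 2164:Thu✓ 2165:Fri✓ 2166:Sat 2167:Sun 2168:Tue 2169:Wed 2170:Thu✓ 2171:Fri✓ 2172:Sun 2173:Mon 2174:Tue 2175:Wed 2176:Fri✓ 2177:Sat
Years with five Fridays: 2136, 2137, 2142, 2143, 2148, 2153, 2154, 2159, 2164, 2165, 2170, 2171, 2176 → 13.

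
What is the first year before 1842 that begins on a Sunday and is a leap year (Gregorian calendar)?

Jan 1 advances by 2 weekdays after a leap year and by 1 after a common year.
1842: Jan 1 is Saturday.
1841: Friday
1840: Wednesday (leap)
1839: Tuesday
1838: Monday
1837: Sunday
1836: Friday (leap)
1835: Thursday
1834: Wednesday
1833: Tuesday
1832: Sunday (leap)
1832 begins on a Sunday and is a leap year.

1832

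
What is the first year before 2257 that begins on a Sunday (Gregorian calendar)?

Jan 1 advances by 2 weekdays after a leap year and by 1 after a common year.
2257: Jan 1 is Thursday.
2256: Tuesday (leap)
2255: Monday
2254: Sunday
2254 begins on a Sunday

2254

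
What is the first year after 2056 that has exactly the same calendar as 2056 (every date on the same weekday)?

2084

Two years share a calendar iff Jan 1 falls on the same weekday and both are leap or both are common. 2056: Jan 1 is Saturday, leap year.
2057: Jan 1 Monday, common
2058: Jan 1 Tuesday, common
2059: Jan 1 Wednesday, common
2060: Jan 1 Thursday, leap
2061: Jan 1 Saturday, common
2062: Jan 1 Sunday, common
2063: Jan 1 Monday, common
2064: Jan 1 Tuesday, leap
2065: Jan 1 Thursday, common
2066: Jan 1 Friday, common
2067: Jan 1 Saturday, common
2068: Jan 1 Sunday, leap
2069: Jan 1 Tuesday, common
2070: Jan 1 Wednesday, common
2071: Jan 1 Thursday, common
2072: Jan 1 Friday, leap
2073: Jan 1 Sunday, common
2074: Jan 1 Monday, common
2075: Jan 1 Tuesday, common
2076: Jan 1 Wednesday, leap
2077: Jan 1 Friday, common
2078: Jan 1 Saturday, common
2079: Jan 1 Sunday, common
2080: Jan 1 Monday, leap
2081: Jan 1 Wednesday, common
2082: Jan 1 Thursday, common
2083: Jan 1 Friday, common
2084: Jan 1 Saturday, leap
2084 matches on both conditions.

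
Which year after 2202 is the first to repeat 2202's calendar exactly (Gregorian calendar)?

2213

Two years share a calendar iff Jan 1 falls on the same weekday and both are leap or both are common. 2202: Jan 1 is Friday, common year.
2203: Jan 1 Saturday, common
2204: Jan 1 Sunday, leap
2205: Jan 1 Tuesday, common
2206: Jan 1 Wednesday, common
2207: Jan 1 Thursday, common
2208: Jan 1 Friday, leap
2209: Jan 1 Sunday, common
2210: Jan 1 Monday, common
2211: Jan 1 Tuesday, common
2212: Jan 1 Wednesday, leap
2213: Jan 1 Friday, common
2213 matches on both conditions.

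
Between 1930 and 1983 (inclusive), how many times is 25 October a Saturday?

Track 25 October's weekday year by year (advancing +1, or +2 across a Feb 29):
  1930: Sat ✓  1931: Sun (+1)  1932: Tue (+2)  1933: Wed (+1)  1934: Thu (+1)
  1935: Fri (+1)  1936: Sun (+2)  1937: Mon (+1)  1938: Tue (+1)  1939: Wed (+1)
  1940: Fri (+2)  1941: Sat (+1) ✓  1942: Sun (+1)  1943: Mon (+1)  … (26 more years) …
  1970: Sun (+1)  1971: Mon (+1)  1972: Wed (+2)  1973: Thu (+1)  1974: Fri (+1)
  1975: Sat (+1) ✓  1976: Mon (+2)  1977: Tue (+1)  1978: Wed (+1)  1979: Thu (+1)
  1980: Sat (+2) ✓  1981: Sun (+1)  1982: Mon (+1)  1983: Tue (+1)
Saturday years: 1930, 1941, 1947, 1952, 1958, 1969, 1975, 1980 — 8 in total.

8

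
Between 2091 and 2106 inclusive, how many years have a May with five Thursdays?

7

May has 31 days; it has five Thursdays when Thursday falls among the first (month-length − 28) days — i.e. when May 1 is one of Thursday/Wednesday/Tuesday.
May 1 by year: 2091:Tue✓ 2092:Thu✓ 2093:Fri 2094:Sat 2095:Sun 2096:Tue✓ 2097:Wed✓ 2098:Thu✓ 2099:Fri 2100:Sat 2101:Sun 2102:Mon 2103:Tue✓ 2104:Thu✓ 2105:Fri 2106:Sat
Years with five Thursdays: 2091, 2092, 2096, 2097, 2098, 2103, 2104 → 7.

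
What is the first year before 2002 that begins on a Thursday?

1998

Jan 1 advances by 2 weekdays after a leap year and by 1 after a common year.
2002: Jan 1 is Tuesday.
2001: Monday
2000: Saturday (leap)
1999: Friday
1998: Thursday
1998 begins on a Thursday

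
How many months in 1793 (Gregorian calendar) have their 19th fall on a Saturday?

Check the 19th of each month of 1793: Jan 19: Sat, Feb 19: Tue, Mar 19: Tue, Apr 19: Fri, May 19: Sun, Jun 19: Wed, Jul 19: Fri, Aug 19: Mon, Sep 19: Thu, Oct 19: Sat, Nov 19: Tue, Dec 19: Thu.
Saturday occurs in January, October — 2 months.

2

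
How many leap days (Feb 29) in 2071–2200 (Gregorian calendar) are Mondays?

5

Leap years in 2071–2200: 31 of them.
Feb 29 weekday advances by 5 (mod 7) from one leap year to the next four years later (or differs when a century non-leap intervenes).
Leap-day weekdays: 2072:Mon✓ 2076:Sat 2080:Thu 2084:Tue 2088:Sun 2092:Fri 2096:Wed 2104:Fri 2108:Wed 2112:Mon✓ 2116:Sat 2120:Thu 2124:Tue …(5 more)… 2148:Thu 2152:Tue 2156:Sun 2160:Fri 2164:Wed 2168:Mon✓ 2172:Sat 2176:Thu 2180:Tue 2184:Sun 2188:Fri 2192:Wed 2196:Mon✓
Monday: 2072, 2112, 2140, 2168, 2196 → 5.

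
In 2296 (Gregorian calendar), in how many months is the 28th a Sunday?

Check the 28th of each month of 2296: Jan 28: Tue, Feb 28: Fri, Mar 28: Sat, Apr 28: Tue, May 28: Thu, Jun 28: Sun, Jul 28: Tue, Aug 28: Fri, Sep 28: Mon, Oct 28: Wed, Nov 28: Sat, Dec 28: Mon.
Sunday occurs in June — 1 month.

1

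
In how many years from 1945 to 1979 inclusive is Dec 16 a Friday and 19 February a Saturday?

Check each year's weekday for Dec 16 and 19 February:
  1945: Sun/Mon  1946: Mon/Tue  1947: Tue/Wed  1948: Thu/Thu  1949: Fri/Sat ✓  1950: Sat/Sun  1951: Sun/Mon  1952: Tue/Tue  1953: Wed/Thu  1954: Thu/Fri  1955: Fri/Sat ✓  1956: Sun/Sun  1957: Mon/Tue  1958: Tue/Wed  …(7 more)…  1966: Fri/Sat ✓  1967: Sat/Sun  1968: Mon/Mon  1969: Tue/Wed  1970: Wed/Thu  1971: Thu/Fri  1972: Sat/Sat  1973: Sun/Mon  1974: Mon/Tue  1975: Tue/Wed  1976: Thu/Thu  1977: Fri/Sat ✓  1978: Sat/Sun  1979: Sun/Mon
Both conditions hold in: 1949, 1955, 1966, 1977 — 4.

4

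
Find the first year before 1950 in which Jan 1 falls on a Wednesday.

1947

Jan 1 advances by 2 weekdays after a leap year and by 1 after a common year.
1950: Jan 1 is Sunday.
1949: Saturday
1948: Thursday (leap)
1947: Wednesday
1947 begins on a Wednesday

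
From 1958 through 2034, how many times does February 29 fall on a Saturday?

3

Leap years in 1958–2034: 19 of them.
Feb 29 weekday advances by 5 (mod 7) from one leap year to the next four years later (or differs when a century non-leap intervenes).
Leap-day weekdays: 1960:Mon 1964:Sat✓ 1968:Thu 1972:Tue 1976:Sun 1980:Fri 1984:Wed 1988:Mon 1992:Sat✓ 1996:Thu 2000:Tue 2004:Sun 2008:Fri 2012:Wed 2016:Mon 2020:Sat✓ 2024:Thu 2028:Tue 2032:Sun
Saturday: 1964, 1992, 2020 → 3.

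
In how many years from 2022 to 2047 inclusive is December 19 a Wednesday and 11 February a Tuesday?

Check each year's weekday for December 19 and 11 February:
  2022: Mon/Fri  2023: Tue/Sat  2024: Thu/Sun  2025: Fri/Tue  2026: Sat/Wed  2027: Sun/Thu  2028: Tue/Fri  2029: Wed/Sun  2030: Thu/Mon  2031: Fri/Tue  2032: Sun/Wed  2033: Mon/Fri  2034: Tue/Sat  2035: Wed/Sun  2036: Fri/Mon  2037: Sat/Wed  2038: Sun/Thu  2039: Mon/Fri  2040: Wed/Sat  2041: Thu/Mon  2042: Fri/Tue  2043: Sat/Wed  2044: Mon/Thu  2045: Tue/Sat  2046: Wed/Sun  2047: Thu/Mon
Both conditions hold in: no year — 0.

0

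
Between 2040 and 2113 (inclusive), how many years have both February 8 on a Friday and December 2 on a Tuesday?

Check each year's weekday for February 8 and December 2:
  2040: Wed/Sun  2041: Fri/Mon  2042: Sat/Tue  2043: Sun/Wed  2044: Mon/Fri  2045: Wed/Sat  2046: Thu/Sun  2047: Fri/Mon  2048: Sat/Wed  2049: Mon/Thu  2050: Tue/Fri  2051: Wed/Sat  2052: Thu/Mon  2053: Sat/Tue  …(46 more)…  2100: Mon/Thu  2101: Tue/Fri  2102: Wed/Sat  2103: Thu/Sun  2104: Fri/Tue ✓  2105: Sun/Wed  2106: Mon/Thu  2107: Tue/Fri  2108: Wed/Sun  2109: Fri/Mon  2110: Sat/Tue  2111: Sun/Wed  2112: Mon/Fri  2113: Wed/Sat
Both conditions hold in: 2064, 2092, 2104 — 3.

3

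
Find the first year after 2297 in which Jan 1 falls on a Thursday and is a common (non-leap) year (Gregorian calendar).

Jan 1 advances by 2 weekdays after a leap year and by 1 after a common year.
2297: Jan 1 is Friday.
2298: Saturday
2299: Sunday
2300: Monday
2301: Tuesday
2302: Wednesday
2303: Thursday
2303 begins on a Thursday and is a common year.

2303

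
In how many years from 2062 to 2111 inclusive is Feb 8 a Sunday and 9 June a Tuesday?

7

Check each year's weekday for Feb 8 and 9 June:
  2062: Wed/Fri  2063: Thu/Sat  2064: Fri/Mon  2065: Sun/Tue ✓  2066: Mon/Wed  2067: Tue/Thu  2068: Wed/Sat  2069: Fri/Sun  2070: Sat/Mon  2071: Sun/Tue ✓  2072: Mon/Thu  2073: Wed/Fri  2074: Thu/Sat  2075: Fri/Sun  …(22 more)…  2098: Sat/Mon  2099: Sun/Tue ✓  2100: Mon/Wed  2101: Tue/Thu  2102: Wed/Fri  2103: Thu/Sat  2104: Fri/Mon  2105: Sun/Tue ✓  2106: Mon/Wed  2107: Tue/Thu  2108: Wed/Sat  2109: Fri/Sun  2110: Sat/Mon  2111: Sun/Tue ✓
Both conditions hold in: 2065, 2071, 2082, 2093, 2099, 2105, 2111 — 7.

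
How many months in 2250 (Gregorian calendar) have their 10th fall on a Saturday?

1

Check the 10th of each month of 2250: Jan 10: Thu, Feb 10: Sun, Mar 10: Sun, Apr 10: Wed, May 10: Fri, Jun 10: Mon, Jul 10: Wed, Aug 10: Sat, Sep 10: Tue, Oct 10: Thu, Nov 10: Sun, Dec 10: Tue.
Saturday occurs in August — 1 month.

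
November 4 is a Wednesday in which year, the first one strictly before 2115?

From one year to the next, a fixed date's weekday advances by 1, or by 2 when a Feb 29 lies between the two dates.
2115: November 4 is Monday.
2114: Sunday (−1)
2113: Saturday (−1)
2112: Friday (−1)
2111: Wednesday (−2)
November 4 falls on a Wednesday in 2111.

2111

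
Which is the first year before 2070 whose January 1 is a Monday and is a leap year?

2052

Jan 1 advances by 2 weekdays after a leap year and by 1 after a common year.
2070: Jan 1 is Wednesday.
2069: Tuesday
2068: Sunday (leap)
2067: Saturday
2066: Friday
2065: Thursday
2064: Tuesday (leap)
2063: Monday
2062: Sunday
2061: Saturday
2060: Thursday (leap)
2059: Wednesday
2058: Tuesday
2057: Monday
2056: Saturday (leap)
2055: Friday
2054: Thursday
2053: Wednesday
2052: Monday (leap)
2052 begins on a Monday and is a leap year.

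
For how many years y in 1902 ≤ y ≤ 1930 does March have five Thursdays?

12

March has 31 days; it has five Thursdays when Thursday falls among the first (month-length − 28) days — i.e. when March 1 is one of Thursday/Wednesday/Tuesday.
March 1 by year: 1902:Sat 1903:Sun 1904:Tue✓ 1905:Wed✓ 1906:Thu✓ 1907:Fri 1908:Sun 1909:Mon 1910:Tue✓ 1911:Wed✓ 1912:Fri 1913:Sat 1914:Sun 1915:Mon 1916:Wed✓ 1917:Thu✓ 1918:Fri 1919:Sat 1920:Mon 1921:Tue✓ 1922:Wed✓ 1923:Thu✓ 1924:Sat 1925:Sun 1926:Mon 1927:Tue✓ 1928:Thu✓ 1929:Fri 1930:Sat
Years with five Thursdays: 1904, 1905, 1906, 1910, 1911, 1916, 1917, 1921, 1922, 1923, 1927, 1928 → 12.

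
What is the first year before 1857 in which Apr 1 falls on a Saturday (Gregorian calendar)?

1854

From one year to the next, a fixed date's weekday advances by 1, or by 2 when a Feb 29 lies between the two dates.
1857: April 1 is Wednesday.
1856: Tuesday (−1)
1855: Sunday (−2)
1854: Saturday (−1)
Apr 1 falls on a Saturday in 1854.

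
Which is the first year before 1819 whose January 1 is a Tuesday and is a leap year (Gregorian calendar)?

Jan 1 advances by 2 weekdays after a leap year and by 1 after a common year.
1819: Jan 1 is Friday.
1818: Thursday
1817: Wednesday
1816: Monday (leap)
1815: Sunday
1814: Saturday
1813: Friday
1812: Wednesday (leap)
1811: Tuesday
1810: Monday
1809: Sunday
1808: Friday (leap)
1807: Thursday
1806: Wednesday
1805: Tuesday
1804: Sunday (leap)
1803: Saturday
1802: Friday
1801: Thursday
1800: Wednesday
1799: Tuesday
1798: Monday
1797: Sunday
1796: Friday (leap)
1795: Thursday
1794: Wednesday
1793: Tuesday
1792: Sunday (leap)
1791: Saturday
1790: Friday
1789: Thursday
1788: Tuesday (leap)
1788 begins on a Tuesday and is a leap year.

1788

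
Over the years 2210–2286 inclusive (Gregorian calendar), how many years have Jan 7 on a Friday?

Track Jan 7's weekday year by year (advancing +1, or +2 across a Feb 29):
  2210: Sun  2211: Mon (+1)  2212: Tue (+1)  2213: Thu (+2)  2214: Fri (+1) ✓
  2215: Sat (+1)  2216: Sun (+1)  2217: Tue (+2)  2218: Wed (+1)  2219: Thu (+1)
  2220: Fri (+1) ✓  2221: Sun (+2)  2222: Mon (+1)  2223: Tue (+1)  … (49 more years) …
  2273: Tue (+2)  2274: Wed (+1)  2275: Thu (+1)  2276: Fri (+1) ✓  2277: Sun (+2)
  2278: Mon (+1)  2279: Tue (+1)  2280: Wed (+1)  2281: Fri (+2) ✓  2282: Sat (+1)
  2283: Sun (+1)  2284: Mon (+1)  2285: Wed (+2)  2286: Thu (+1)
Friday years: 2214, 2220, 2225, 2231, 2242, 2248, 2253, 2259, 2270, 2276, 2281 — 11 in total.

11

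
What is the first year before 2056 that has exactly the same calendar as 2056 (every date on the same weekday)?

2028

Two years share a calendar iff Jan 1 falls on the same weekday and both are leap or both are common. 2056: Jan 1 is Saturday, leap year.
2055: Jan 1 Friday, common
2054: Jan 1 Thursday, common
2053: Jan 1 Wednesday, common
2052: Jan 1 Monday, leap
2051: Jan 1 Sunday, common
2050: Jan 1 Saturday, common
2049: Jan 1 Friday, common
2048: Jan 1 Wednesday, leap
2047: Jan 1 Tuesday, common
2046: Jan 1 Monday, common
2045: Jan 1 Sunday, common
2044: Jan 1 Friday, leap
2043: Jan 1 Thursday, common
2042: Jan 1 Wednesday, common
2041: Jan 1 Tuesday, common
2040: Jan 1 Sunday, leap
2039: Jan 1 Saturday, common
2038: Jan 1 Friday, common
2037: Jan 1 Thursday, common
2036: Jan 1 Tuesday, leap
2035: Jan 1 Monday, common
2034: Jan 1 Sunday, common
2033: Jan 1 Saturday, common
2032: Jan 1 Thursday, leap
2031: Jan 1 Wednesday, common
2030: Jan 1 Tuesday, common
2029: Jan 1 Monday, common
2028: Jan 1 Saturday, leap
2028 matches on both conditions.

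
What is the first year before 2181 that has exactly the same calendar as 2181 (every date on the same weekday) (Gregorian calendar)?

2170

Two years share a calendar iff Jan 1 falls on the same weekday and both are leap or both are common. 2181: Jan 1 is Monday, common year.
2180: Jan 1 Saturday, leap
2179: Jan 1 Friday, common
2178: Jan 1 Thursday, common
2177: Jan 1 Wednesday, common
2176: Jan 1 Monday, leap
2175: Jan 1 Sunday, common
2174: Jan 1 Saturday, common
2173: Jan 1 Friday, common
2172: Jan 1 Wednesday, leap
2171: Jan 1 Tuesday, common
2170: Jan 1 Monday, common
2170 matches on both conditions.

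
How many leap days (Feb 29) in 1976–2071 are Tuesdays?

3

Leap years in 1976–2071: 24 of them.
Feb 29 weekday advances by 5 (mod 7) from one leap year to the next four years later (or differs when a century non-leap intervenes).
Leap-day weekdays: 1976:Sun 1980:Fri 1984:Wed 1988:Mon 1992:Sat 1996:Thu 2000:Tue✓ 2004:Sun 2008:Fri 2012:Wed 2016:Mon 2020:Sat 2024:Thu 2028:Tue✓ 2032:Sun 2036:Fri 2040:Wed 2044:Mon 2048:Sat 2052:Thu 2056:Tue✓ 2060:Sun 2064:Fri 2068:Wed
Tuesday: 2000, 2028, 2056 → 3.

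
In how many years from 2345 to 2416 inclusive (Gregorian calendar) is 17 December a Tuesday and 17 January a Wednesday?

2

Check each year's weekday for 17 December and 17 January:
  2345: Mon/Wed  2346: Tue/Thu  2347: Wed/Fri  2348: Fri/Sat  2349: Sat/Mon  2350: Sun/Tue  2351: Mon/Wed  2352: Wed/Thu  2353: Thu/Sat  2354: Fri/Sun  2355: Sat/Mon  2356: Mon/Tue  2357: Tue/Thu  2358: Wed/Fri  …(44 more)…  2403: Wed/Fri  2404: Fri/Sat  2405: Sat/Mon  2406: Sun/Tue  2407: Mon/Wed  2408: Wed/Thu  2409: Thu/Sat  2410: Fri/Sun  2411: Sat/Mon  2412: Mon/Tue  2413: Tue/Thu  2414: Wed/Fri  2415: Thu/Sat  2416: Sat/Sun
Both conditions hold in: 2368, 2396 — 2.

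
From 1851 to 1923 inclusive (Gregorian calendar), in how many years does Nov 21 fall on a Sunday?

10

Track Nov 21's weekday year by year (advancing +1, or +2 across a Feb 29):
  1851: Fri  1852: Sun (+2) ✓  1853: Mon (+1)  1854: Tue (+1)  1855: Wed (+1)
  1856: Fri (+2)  1857: Sat (+1)  1858: Sun (+1) ✓  1859: Mon (+1)  1860: Wed (+2)
  1861: Thu (+1)  1862: Fri (+1)  1863: Sat (+1)  1864: Mon (+2)  … (45 more years) …
  1910: Mon (+1)  1911: Tue (+1)  1912: Thu (+2)  1913: Fri (+1)  1914: Sat (+1)
  1915: Sun (+1) ✓  1916: Tue (+2)  1917: Wed (+1)  1918: Thu (+1)  1919: Fri (+1)
  1920: Sun (+2) ✓  1921: Mon (+1)  1922: Tue (+1)  1923: Wed (+1)
Sunday years: 1852, 1858, 1869, 1875, 1880, 1886, 1897, 1909, 1915, 1920 — 10 in total.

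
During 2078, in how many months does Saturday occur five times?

5

A month of length L has five Saturdays iff its first Saturday is on day ≤ L−28 (so day 1–3 in a 31-day month, 1–2 in a 30-day month, day 1 in a leap February).
Checking each month of 2078: Jan starts Sat (31d) ✓; Feb starts Tue (28d); Mar starts Tue (31d); Apr starts Fri (30d) ✓; May starts Sun (31d); Jun starts Wed (30d); Jul starts Fri (31d) ✓; Aug starts Mon (31d); Sep starts Thu (30d); Oct starts Sat (31d) ✓; Nov starts Tue (30d); Dec starts Thu (31d) ✓.
Five-Saturday months: January, April, July, October, December → 5.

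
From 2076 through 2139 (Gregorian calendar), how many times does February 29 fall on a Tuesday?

Leap years in 2076–2139: 15 of them.
Feb 29 weekday advances by 5 (mod 7) from one leap year to the next four years later (or differs when a century non-leap intervenes).
Leap-day weekdays: 2076:Sat 2080:Thu 2084:Tue✓ 2088:Sun 2092:Fri 2096:Wed 2104:Fri 2108:Wed 2112:Mon 2116:Sat 2120:Thu 2124:Tue✓ 2128:Sun 2132:Fri 2136:Wed
Tuesday: 2084, 2124 → 2.

2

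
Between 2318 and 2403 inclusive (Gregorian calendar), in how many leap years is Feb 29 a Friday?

3

Leap years in 2318–2403: 21 of them.
Feb 29 weekday advances by 5 (mod 7) from one leap year to the next four years later (or differs when a century non-leap intervenes).
Leap-day weekdays: 2320:Sun 2324:Fri✓ 2328:Wed 2332:Mon 2336:Sat 2340:Thu 2344:Tue 2348:Sun 2352:Fri✓ 2356:Wed 2360:Mon 2364:Sat 2368:Thu 2372:Tue 2376:Sun 2380:Fri✓ 2384:Wed 2388:Mon 2392:Sat 2396:Thu 2400:Tue
Friday: 2324, 2352, 2380 → 3.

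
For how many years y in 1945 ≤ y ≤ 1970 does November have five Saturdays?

8

November has 30 days; it has five Saturdays when Saturday falls among the first (month-length − 28) days — i.e. when November 1 is one of Saturday/Friday.
November 1 by year: 1945:Thu 1946:Fri✓ 1947:Sat✓ 1948:Mon 1949:Tue 1950:Wed 1951:Thu 1952:Sat✓ 1953:Sun 1954:Mon 1955:Tue 1956:Thu 1957:Fri✓ 1958:Sat✓ 1959:Sun 1960:Tue 1961:Wed 1962:Thu 1963:Fri✓ 1964:Sun 1965:Mon 1966:Tue 1967:Wed 1968:Fri✓ 1969:Sat✓ 1970:Sun
Years with five Saturdays: 1946, 1947, 1952, 1957, 1958, 1963, 1968, 1969 → 8.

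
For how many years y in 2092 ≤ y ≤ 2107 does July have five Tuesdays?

July has 31 days; it has five Tuesdays when Tuesday falls among the first (month-length − 28) days — i.e. when July 1 is one of Tuesday/Monday/Sunday.
July 1 by year: 2092:Tue✓ 2093:Wed 2094:Thu 2095:Fri 2096:Sun✓ 2097:Mon✓ 2098:Tue✓ 2099:Wed 2100:Thu 2101:Fri 2102:Sat 2103:Sun✓ 2104:Tue✓ 2105:Wed 2106:Thu 2107:Fri
Years with five Tuesdays: 2092, 2096, 2097, 2098, 2103, 2104 → 6.

6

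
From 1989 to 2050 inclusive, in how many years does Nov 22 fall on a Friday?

9

Track Nov 22's weekday year by year (advancing +1, or +2 across a Feb 29):
  1989: Wed  1990: Thu (+1)  1991: Fri (+1) ✓  1992: Sun (+2)  1993: Mon (+1)
  1994: Tue (+1)  1995: Wed (+1)  1996: Fri (+2) ✓  1997: Sat (+1)  1998: Sun (+1)
  1999: Mon (+1)  2000: Wed (+2)  2001: Thu (+1)  2002: Fri (+1) ✓  … (34 more years) …
  2037: Sun (+1)  2038: Mon (+1)  2039: Tue (+1)  2040: Thu (+2)  2041: Fri (+1) ✓
  2042: Sat (+1)  2043: Sun (+1)  2044: Tue (+2)  2045: Wed (+1)  2046: Thu (+1)
  2047: Fri (+1) ✓  2048: Sun (+2)  2049: Mon (+1)  2050: Tue (+1)
Friday years: 1991, 1996, 2002, 2013, 2019, 2024, 2030, 2041, 2047 — 9 in total.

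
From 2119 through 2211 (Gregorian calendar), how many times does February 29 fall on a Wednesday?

4

Leap years in 2119–2211: 22 of them.
Feb 29 weekday advances by 5 (mod 7) from one leap year to the next four years later (or differs when a century non-leap intervenes).
Leap-day weekdays: 2120:Thu 2124:Tue 2128:Sun 2132:Fri 2136:Wed✓ 2140:Mon 2144:Sat 2148:Thu 2152:Tue 2156:Sun 2160:Fri 2164:Wed✓ 2168:Mon 2172:Sat 2176:Thu 2180:Tue 2184:Sun 2188:Fri 2192:Wed✓ 2196:Mon 2204:Wed✓ 2208:Mon
Wednesday: 2136, 2164, 2192, 2204 → 4.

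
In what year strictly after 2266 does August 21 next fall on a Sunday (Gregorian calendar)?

2270

From one year to the next, a fixed date's weekday advances by 1, or by 2 when a Feb 29 lies between the two dates.
2266: August 21 is Tuesday.
2267: Wednesday (+1)
2268: Friday (+2)
2269: Saturday (+1)
2270: Sunday (+1)
August 21 falls on a Sunday in 2270.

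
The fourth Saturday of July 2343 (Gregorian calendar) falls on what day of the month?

July 1, 2343 is a Thursday, so the first Saturday is the 3rd.
The fourth Saturday is 3 + 21 = 24.

24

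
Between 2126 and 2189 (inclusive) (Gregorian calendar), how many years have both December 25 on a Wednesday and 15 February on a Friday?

7

Check each year's weekday for December 25 and 15 February:
  2126: Wed/Fri ✓  2127: Thu/Sat  2128: Sat/Sun  2129: Sun/Tue  2130: Mon/Wed  2131: Tue/Thu  2132: Thu/Fri  2133: Fri/Sun  2134: Sat/Mon  2135: Sun/Tue  2136: Tue/Wed  2137: Wed/Fri ✓  2138: Thu/Sat  2139: Fri/Sun  …(36 more)…  2176: Wed/Thu  2177: Thu/Sat  2178: Fri/Sun  2179: Sat/Mon  2180: Mon/Tue  2181: Tue/Thu  2182: Wed/Fri ✓  2183: Thu/Sat  2184: Sat/Sun  2185: Sun/Tue  2186: Mon/Wed  2187: Tue/Thu  2188: Thu/Fri  2189: Fri/Sun
Both conditions hold in: 2126, 2137, 2143, 2154, 2165, 2171, 2182 — 7.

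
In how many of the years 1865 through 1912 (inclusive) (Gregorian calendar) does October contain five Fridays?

October has 31 days; it has five Fridays when Friday falls among the first (month-length − 28) days — i.e. when October 1 is one of Friday/Thursday/Wednesday.
October 1 by year: 1865:Sun 1866:Mon 1867:Tue 1868:Thu✓ 1869:Fri✓ 1870:Sat 1871:Sun 1872:Tue 1873:Wed✓ 1874:Thu✓ 1875:Fri✓ 1876:Sun 1877:Mon 1878:Tue 1879:Wed✓ …(18 more)… 1898:Sat 1899:Sun 1900:Mon 1901:Tue 1902:Wed✓ 1903:Thu✓ 1904:Sat 1905:Sun 1906:Mon 1907:Tue 1908:Thu✓ 1909:Fri✓ 1910:Sat 1911:Sun 1912:Tue
Years with five Fridays: 1868, 1869, 1873, 1874, 1875, 1879, 1880, 1884, 1885, 1886, 1890, 1891, 1896, 1897, 1902, 1903, 1908, 1909 → 18.

18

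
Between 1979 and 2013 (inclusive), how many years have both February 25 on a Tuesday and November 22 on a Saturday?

3

Check each year's weekday for February 25 and November 22:
  1979: Sun/Thu  1980: Mon/Sat  1981: Wed/Sun  1982: Thu/Mon  1983: Fri/Tue  1984: Sat/Thu  1985: Mon/Fri  1986: Tue/Sat ✓  1987: Wed/Sun  1988: Thu/Tue  1989: Sat/Wed  1990: Sun/Thu  1991: Mon/Fri  1992: Tue/Sun  …(7 more)…  2000: Fri/Wed  2001: Sun/Thu  2002: Mon/Fri  2003: Tue/Sat ✓  2004: Wed/Mon  2005: Fri/Tue  2006: Sat/Wed  2007: Sun/Thu  2008: Mon/Sat  2009: Wed/Sun  2010: Thu/Mon  2011: Fri/Tue  2012: Sat/Thu  2013: Mon/Fri
Both conditions hold in: 1986, 1997, 2003 — 3.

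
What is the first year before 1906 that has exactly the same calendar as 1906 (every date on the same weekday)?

1900

Two years share a calendar iff Jan 1 falls on the same weekday and both are leap or both are common. 1906: Jan 1 is Monday, common year.
1905: Jan 1 Sunday, common
1904: Jan 1 Friday, leap
1903: Jan 1 Thursday, common
1902: Jan 1 Wednesday, common
1901: Jan 1 Tuesday, common
1900: Jan 1 Monday, common
1900 matches on both conditions.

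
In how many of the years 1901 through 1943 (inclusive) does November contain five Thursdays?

11

November has 30 days; it has five Thursdays when Thursday falls among the first (month-length − 28) days — i.e. when November 1 is one of Thursday/Wednesday.
November 1 by year: 1901:Fri 1902:Sat 1903:Sun 1904:Tue 1905:Wed✓ 1906:Thu✓ 1907:Fri 1908:Sun 1909:Mon 1910:Tue 1911:Wed✓ 1912:Fri 1913:Sat 1914:Sun 1915:Mon …(13 more)… 1929:Fri 1930:Sat 1931:Sun 1932:Tue 1933:Wed✓ 1934:Thu✓ 1935:Fri 1936:Sun 1937:Mon 1938:Tue 1939:Wed✓ 1940:Fri 1941:Sat 1942:Sun 1943:Mon
Years with five Thursdays: 1905, 1906, 1911, 1916, 1917, 1922, 1923, 1928, 1933, 1934, 1939 → 11.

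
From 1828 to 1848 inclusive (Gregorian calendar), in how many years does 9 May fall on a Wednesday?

Track 9 May's weekday year by year (advancing +1, or +2 across a Feb 29):
  1828: Fri  1829: Sat (+1)  1830: Sun (+1)  1831: Mon (+1)  1832: Wed (+2) ✓
  1833: Thu (+1)  1834: Fri (+1)  1835: Sat (+1)  1836: Mon (+2)  1837: Tue (+1)
  1838: Wed (+1) ✓  1839: Thu (+1)  1840: Sat (+2)  1841: Sun (+1)  1842: Mon (+1)
  1843: Tue (+1)  1844: Thu (+2)  1845: Fri (+1)  1846: Sat (+1)  1847: Sun (+1)
  1848: Tue (+2)
Wednesday years: 1832, 1838 — 2 in total.

2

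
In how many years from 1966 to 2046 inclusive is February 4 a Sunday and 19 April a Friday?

Check each year's weekday for February 4 and 19 April:
  1966: Fri/Tue  1967: Sat/Wed  1968: Sun/Fri ✓  1969: Tue/Sat  1970: Wed/Sun  1971: Thu/Mon  1972: Fri/Wed  1973: Sun/Thu  1974: Mon/Fri  1975: Tue/Sat  1976: Wed/Mon  1977: Fri/Tue  1978: Sat/Wed  1979: Sun/Thu  …(53 more)…  2033: Fri/Tue  2034: Sat/Wed  2035: Sun/Thu  2036: Mon/Sat  2037: Wed/Sun  2038: Thu/Mon  2039: Fri/Tue  2040: Sat/Thu  2041: Mon/Fri  2042: Tue/Sat  2043: Wed/Sun  2044: Thu/Tue  2045: Sat/Wed  2046: Sun/Thu
Both conditions hold in: 1968, 1996, 2024 — 3.

3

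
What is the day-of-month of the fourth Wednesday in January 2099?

28

January 1, 2099 is a Thursday, so the first Wednesday is the 7th.
The fourth Wednesday is 7 + 21 = 28.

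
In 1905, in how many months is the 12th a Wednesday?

Check the 12th of each month of 1905: Jan 12: Thu, Feb 12: Sun, Mar 12: Sun, Apr 12: Wed, May 12: Fri, Jun 12: Mon, Jul 12: Wed, Aug 12: Sat, Sep 12: Tue, Oct 12: Thu, Nov 12: Sun, Dec 12: Tue.
Wednesday occurs in April, July — 2 months.

2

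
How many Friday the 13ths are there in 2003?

Check the 13th of each month of 2003: Jan 13: Mon, Feb 13: Thu, Mar 13: Thu, Apr 13: Sun, May 13: Tue, Jun 13: Fri, Jul 13: Sun, Aug 13: Wed, Sep 13: Sat, Oct 13: Mon, Nov 13: Thu, Dec 13: Sat.
Friday occurs in June — 1 month.

1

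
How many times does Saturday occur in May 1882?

May 1882 has 31 days and begins on Monday.
The first Saturday is May 6.
Saturdays fall on 6, 13, 20, 27 — that's 4.

4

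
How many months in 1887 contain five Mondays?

4

A month of length L has five Mondays iff its first Monday is on day ≤ L−28 (so day 1–3 in a 31-day month, 1–2 in a 30-day month, day 1 in a leap February).
Checking each month of 1887: Jan starts Sat (31d) ✓; Feb starts Tue (28d); Mar starts Tue (31d); Apr starts Fri (30d); May starts Sun (31d) ✓; Jun starts Wed (30d); Jul starts Fri (31d); Aug starts Mon (31d) ✓; Sep starts Thu (30d); Oct starts Sat (31d) ✓; Nov starts Tue (30d); Dec starts Thu (31d).
Five-Monday months: January, May, August, October → 4.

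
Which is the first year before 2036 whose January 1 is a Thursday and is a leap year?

2032

Jan 1 advances by 2 weekdays after a leap year and by 1 after a common year.
2036: Jan 1 is Tuesday (leap).
2035: Monday
2034: Sunday
2033: Saturday
2032: Thursday (leap)
2032 begins on a Thursday and is a leap year.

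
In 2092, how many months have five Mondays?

4

A month of length L has five Mondays iff its first Monday is on day ≤ L−28 (so day 1–3 in a 31-day month, 1–2 in a 30-day month, day 1 in a leap February).
Checking each month of 2092: Jan starts Tue (31d); Feb starts Fri (29d); Mar starts Sat (31d) ✓; Apr starts Tue (30d); May starts Thu (31d); Jun starts Sun (30d) ✓; Jul starts Tue (31d); Aug starts Fri (31d); Sep starts Mon (30d) ✓; Oct starts Wed (31d); Nov starts Sat (30d); Dec starts Mon (31d) ✓.
Five-Monday months: March, June, September, December → 4.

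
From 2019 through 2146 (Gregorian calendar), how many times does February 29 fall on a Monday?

4

Leap years in 2019–2146: 31 of them.
Feb 29 weekday advances by 5 (mod 7) from one leap year to the next four years later (or differs when a century non-leap intervenes).
Leap-day weekdays: 2020:Sat 2024:Thu 2028:Tue 2032:Sun 2036:Fri 2040:Wed 2044:Mon✓ 2048:Sat 2052:Thu 2056:Tue 2060:Sun 2064:Fri 2068:Wed …(5 more)… 2092:Fri 2096:Wed 2104:Fri 2108:Wed 2112:Mon✓ 2116:Sat 2120:Thu 2124:Tue 2128:Sun 2132:Fri 2136:Wed 2140:Mon✓ 2144:Sat
Monday: 2044, 2072, 2112, 2140 → 4.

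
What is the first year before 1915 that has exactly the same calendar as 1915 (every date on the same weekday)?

Two years share a calendar iff Jan 1 falls on the same weekday and both are leap or both are common. 1915: Jan 1 is Friday, common year.
1914: Jan 1 Thursday, common
1913: Jan 1 Wednesday, common
1912: Jan 1 Monday, leap
1911: Jan 1 Sunday, common
1910: Jan 1 Saturday, common
1909: Jan 1 Friday, common
1909 matches on both conditions.

1909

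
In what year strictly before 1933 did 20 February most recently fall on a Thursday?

From one year to the next, a fixed date's weekday advances by 1, or by 2 when a Feb 29 lies between the two dates.
1933: February 20 is Monday.
1932: Saturday (−2)
1931: Friday (−1)
1930: Thursday (−1)
20 February falls on a Thursday in 1930.

1930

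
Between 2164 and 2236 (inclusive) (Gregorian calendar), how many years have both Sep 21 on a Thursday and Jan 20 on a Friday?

Check each year's weekday for Sep 21 and Jan 20:
  2164: Fri/Fri  2165: Sat/Sun  2166: Sun/Mon  2167: Mon/Tue  2168: Wed/Wed  2169: Thu/Fri ✓  2170: Fri/Sat  2171: Sat/Sun  2172: Mon/Mon  2173: Tue/Wed  2174: Wed/Thu  2175: Thu/Fri ✓  2176: Sat/Sat  2177: Sun/Mon  …(45 more)…  2223: Sun/Mon  2224: Tue/Tue  2225: Wed/Thu  2226: Thu/Fri ✓  2227: Fri/Sat  2228: Sun/Sun  2229: Mon/Tue  2230: Tue/Wed  2231: Wed/Thu  2232: Fri/Fri  2233: Sat/Sun  2234: Sun/Mon  2235: Mon/Tue  2236: Wed/Wed
Both conditions hold in: 2169, 2175, 2186, 2197, 2209, 2215, 2226 — 7.

7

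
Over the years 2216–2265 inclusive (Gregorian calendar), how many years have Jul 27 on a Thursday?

Track Jul 27's weekday year by year (advancing +1, or +2 across a Feb 29):
  2216: Sat  2217: Sun (+1)  2218: Mon (+1)  2219: Tue (+1)  2220: Thu (+2) ✓
  2221: Fri (+1)  2222: Sat (+1)  2223: Sun (+1)  2224: Tue (+2)  2225: Wed (+1)
  2226: Thu (+1) ✓  2227: Fri (+1)  2228: Sun (+2)  2229: Mon (+1)  … (22 more years) …
  2252: Tue (+2)  2253: Wed (+1)  2254: Thu (+1) ✓  2255: Fri (+1)  2256: Sun (+2)
  2257: Mon (+1)  2258: Tue (+1)  2259: Wed (+1)  2260: Fri (+2)  2261: Sat (+1)
  2262: Sun (+1)  2263: Mon (+1)  2264: Wed (+2)  2265: Thu (+1) ✓
Thursday years: 2220, 2226, 2237, 2243, 2248, 2254, 2265 — 7 in total.

7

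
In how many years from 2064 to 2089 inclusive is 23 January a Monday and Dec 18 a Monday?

2

Check each year's weekday for 23 January and Dec 18:
  2064: Wed/Thu  2065: Fri/Fri  2066: Sat/Sat  2067: Sun/Sun  2068: Mon/Tue  2069: Wed/Wed  2070: Thu/Thu  2071: Fri/Fri  2072: Sat/Sun  2073: Mon/Mon ✓  2074: Tue/Tue  2075: Wed/Wed  2076: Thu/Fri  2077: Sat/Sat  2078: Sun/Sun  2079: Mon/Mon ✓  2080: Tue/Wed  2081: Thu/Thu  2082: Fri/Fri  2083: Sat/Sat  2084: Sun/Mon  2085: Tue/Tue  2086: Wed/Wed  2087: Thu/Thu  2088: Fri/Sat  2089: Sun/Sun
Both conditions hold in: 2073, 2079 — 2.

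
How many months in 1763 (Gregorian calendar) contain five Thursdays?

4

A month of length L has five Thursdays iff its first Thursday is on day ≤ L−28 (so day 1–3 in a 31-day month, 1–2 in a 30-day month, day 1 in a leap February).
Checking each month of 1763: Jan starts Sat (31d); Feb starts Tue (28d); Mar starts Tue (31d) ✓; Apr starts Fri (30d); May starts Sun (31d); Jun starts Wed (30d) ✓; Jul starts Fri (31d); Aug starts Mon (31d); Sep starts Thu (30d) ✓; Oct starts Sat (31d); Nov starts Tue (30d); Dec starts Thu (31d) ✓.
Five-Thursday months: March, June, September, December → 4.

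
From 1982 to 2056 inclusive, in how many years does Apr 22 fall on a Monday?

Track Apr 22's weekday year by year (advancing +1, or +2 across a Feb 29):
  1982: Thu  1983: Fri (+1)  1984: Sun (+2)  1985: Mon (+1) ✓  1986: Tue (+1)
  1987: Wed (+1)  1988: Fri (+2)  1989: Sat (+1)  1990: Sun (+1)  1991: Mon (+1) ✓
  1992: Wed (+2)  1993: Thu (+1)  1994: Fri (+1)  1995: Sat (+1)  … (47 more years) …
  2043: Wed (+1)  2044: Fri (+2)  2045: Sat (+1)  2046: Sun (+1)  2047: Mon (+1) ✓
  2048: Wed (+2)  2049: Thu (+1)  2050: Fri (+1)  2051: Sat (+1)  2052: Mon (+2) ✓
  2053: Tue (+1)  2054: Wed (+1)  2055: Thu (+1)  2056: Sat (+2)
Monday years: 1985, 1991, 1996, 2002, 2013, 2019, 2024, 2030, 2041, 2047, 2052 — 11 in total.

11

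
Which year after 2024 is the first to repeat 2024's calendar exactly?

2052

Two years share a calendar iff Jan 1 falls on the same weekday and both are leap or both are common. 2024: Jan 1 is Monday, leap year.
2025: Jan 1 Wednesday, common
2026: Jan 1 Thursday, common
2027: Jan 1 Friday, common
2028: Jan 1 Saturday, leap
2029: Jan 1 Monday, common
2030: Jan 1 Tuesday, common
2031: Jan 1 Wednesday, common
2032: Jan 1 Thursday, leap
2033: Jan 1 Saturday, common
2034: Jan 1 Sunday, common
2035: Jan 1 Monday, common
2036: Jan 1 Tuesday, leap
2037: Jan 1 Thursday, common
2038: Jan 1 Friday, common
2039: Jan 1 Saturday, common
2040: Jan 1 Sunday, leap
2041: Jan 1 Tuesday, common
2042: Jan 1 Wednesday, common
2043: Jan 1 Thursday, common
2044: Jan 1 Friday, leap
2045: Jan 1 Sunday, common
2046: Jan 1 Monday, common
2047: Jan 1 Tuesday, common
2048: Jan 1 Wednesday, leap
2049: Jan 1 Friday, common
2050: Jan 1 Saturday, common
2051: Jan 1 Sunday, common
2052: Jan 1 Monday, leap
2052 matches on both conditions.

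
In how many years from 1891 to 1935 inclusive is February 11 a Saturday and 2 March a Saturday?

Check each year's weekday for February 11 and 2 March:
  1891: Wed/Mon  1892: Thu/Wed  1893: Sat/Thu  1894: Sun/Fri  1895: Mon/Sat  1896: Tue/Mon  1897: Thu/Tue  1898: Fri/Wed  1899: Sat/Thu  1900: Sun/Fri  1901: Mon/Sat  1902: Tue/Sun  1903: Wed/Mon  1904: Thu/Wed  …(17 more)…  1922: Sat/Thu  1923: Sun/Fri  1924: Mon/Sun  1925: Wed/Mon  1926: Thu/Tue  1927: Fri/Wed  1928: Sat/Fri  1929: Mon/Sat  1930: Tue/Sun  1931: Wed/Mon  1932: Thu/Wed  1933: Sat/Thu  1934: Sun/Fri  1935: Mon/Sat
Both conditions hold in: no year — 0.

0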